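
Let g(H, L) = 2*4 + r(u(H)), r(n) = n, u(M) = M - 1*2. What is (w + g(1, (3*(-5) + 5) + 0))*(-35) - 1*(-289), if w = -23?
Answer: 849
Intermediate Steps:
u(M) = -2 + M (u(M) = M - 2 = -2 + M)
g(H, L) = 6 + H (g(H, L) = 2*4 + (-2 + H) = 8 + (-2 + H) = 6 + H)
(w + g(1, (3*(-5) + 5) + 0))*(-35) - 1*(-289) = (-23 + (6 + 1))*(-35) - 1*(-289) = (-23 + 7)*(-35) + 289 = -16*(-35) + 289 = 560 + 289 = 849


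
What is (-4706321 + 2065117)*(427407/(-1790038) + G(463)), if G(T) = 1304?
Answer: -3081997368251290/895019 ≈ -3.4435e+9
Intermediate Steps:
(-4706321 + 2065117)*(427407/(-1790038) + G(463)) = (-4706321 + 2065117)*(427407/(-1790038) + 1304) = -2641204*(427407*(-1/1790038) + 1304) = -2641204*(-427407/1790038 + 1304) = -2641204*2333782145/1790038 = -3081997368251290/895019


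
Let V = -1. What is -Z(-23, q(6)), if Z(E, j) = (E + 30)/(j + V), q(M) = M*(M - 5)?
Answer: -7/5 ≈ -1.4000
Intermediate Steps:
q(M) = M*(-5 + M)
Z(E, j) = (30 + E)/(-1 + j) (Z(E, j) = (E + 30)/(j - 1) = (30 + E)/(-1 + j))
-Z(-23, q(6)) = -(30 - 23)/(-1 + 6*(-5 + 6)) = -7/(-1 + 6*1) = -7/(-1 + 6) = -7/5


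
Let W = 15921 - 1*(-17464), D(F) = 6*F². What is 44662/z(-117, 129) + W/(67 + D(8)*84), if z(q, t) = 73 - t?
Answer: -720870133/905044 ≈ -796.50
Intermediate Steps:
W = 33385 (W = 15921 + 17464 = 33385)
44662/z(-117, 129) + W/(67 + D(8)*84) = 44662/(73 - 1*129) + 33385/(67 + (6*8²)*84) = 44662/(73 - 129) + 33385/(67 + (6*64)*84) = 44662/(-56) + 33385/(67 + 384*84) = 44662*(-1/56) + 33385/(67 + 32256) = -22331/28 + 33385/32323 = -720870133/905044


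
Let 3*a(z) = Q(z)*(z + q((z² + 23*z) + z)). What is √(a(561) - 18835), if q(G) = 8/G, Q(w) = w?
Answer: 4*√1840999485/585 ≈ 293.38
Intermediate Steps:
a(z) = z*(z + 8/(z² + 24*z))/3 (a(z) = (z*(z + 8/((z² + 23*z) + z)))/3 = (z*(z + 8/(z² + 24*z)))/3 = z*(z + 8/(z² + 24*z))/3)
√(a(561) - 18835) = √((8 + 561²*(24 + 561))/(3*(24 + 561)) - 18835) = √((⅓)*(8 + 314721*585)/585 - 18835) = √((⅓)*(1/585)*(8 + 184111785) - 18835) = √((⅓)*(1/585)*184111793 - 18835) = √(184111793/1755 - 18835) = √(151056368/1755) = 4*√1840999485/585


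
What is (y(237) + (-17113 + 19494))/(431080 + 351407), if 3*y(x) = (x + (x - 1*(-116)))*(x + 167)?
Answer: 245503/2347461 ≈ 0.10458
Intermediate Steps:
y(x) = (116 + 2*x)*(167 + x)/3 (y(x) = ((x + (x - 1*(-116)))*(x + 167))/3 = ((x + (x + 116))*(167 + x))/3 = ((x + (116 + x))*(167 + x))/3 = ((116 + 2*x)*(167 + x))/3 = (116 + 2*x)*(167 + x)/3)
(y(237) + (-17113 + 19494))/(431080 + 351407) = ((19372/3 + 150*237 + (2/3)*237**2) + (-17113 + 19494))/(431080 + 351407) = ((19372/3 + 35550 + (2/3)*56169) + 2381)/782487 = ((19372/3 + 35550 + 37446) + 2381)*(1/782487) = (238360/3 + 2381)*(1/782487) = (245503/3)*(1/782487) = 245503/2347461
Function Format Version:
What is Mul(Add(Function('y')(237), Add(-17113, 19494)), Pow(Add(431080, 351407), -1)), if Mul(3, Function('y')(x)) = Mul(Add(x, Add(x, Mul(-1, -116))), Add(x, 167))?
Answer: Rational(245503, 2347461) ≈ 0.10458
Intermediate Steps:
Function('y')(x) = Mul(Rational(1, 3), Add(116, Mul(2, x)), Add(167, x)) (Function('y')(x) = Mul(Rational(1, 3), Mul(Add(x, Add(x, Mul(-1, -116))), Add(x, 167))) = Mul(Rational(1, 3), Mul(Add(x, Add(x, 116)), Add(167, x))) = Mul(Rational(1, 3), Mul(Add(x, Add(116, x)), Add(167, x))) = Mul(Rational(1, 3), Mul(Add(116, Mul(2, x)), Add(167, x))) = Mul(Rational(1, 3), Add(116, Mul(2, x)), Add(167, x)))
Mul(Add(Function('y')(237), Add(-17113, 19494)), Pow(Add(431080, 351407), -1)) = Mul(Add(Add(Rational(19372, 3), Mul(150, 237), Mul(Rational(2, 3), Pow(237, 2))), Add(-17113, 19494)), Pow(Add(431080, 351407), -1)) = Mul(Add(Add(Rational(19372, 3), 35550, Mul(Rational(2, 3), 56169)), 2381), Pow(782487, -1)) = Mul(Add(Add(Rational(19372, 3), 35550, 37446), 2381), Rational(1, 782487)) = Mul(Add(Rational(238360, 3), 2381), Rational(1, 782487)) = Mul(Rational(245503, 3), Rational(1, 782487)) = Rational(245503, 2347461)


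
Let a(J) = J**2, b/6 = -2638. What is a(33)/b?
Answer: -363/5276 ≈ -0.068802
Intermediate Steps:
b = -15828 (b = 6*(-2638) = -15828)
a(33)/b = 33**2/(-15828) = 1089*(-1/15828) = -363/5276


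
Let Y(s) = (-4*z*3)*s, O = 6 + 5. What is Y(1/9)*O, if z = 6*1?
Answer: -88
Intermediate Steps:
z = 6
O = 11
Y(s) = -72*s (Y(s) = (-4*6*3)*s = (-24*3)*s = -72*s)
Y(1/9)*O = -72/9*11 = -72*⅑*11 = -8*11 = -88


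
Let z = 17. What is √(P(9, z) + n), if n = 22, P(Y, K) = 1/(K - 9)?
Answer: √354/4 ≈ 4.7037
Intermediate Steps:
P(Y, K) = 1/(-9 + K)
√(P(9, z) + n) = √(1/(-9 + 17) + 22) = √(1/8 + 22) = √(⅛ + 22) = √(177/8) = √354/4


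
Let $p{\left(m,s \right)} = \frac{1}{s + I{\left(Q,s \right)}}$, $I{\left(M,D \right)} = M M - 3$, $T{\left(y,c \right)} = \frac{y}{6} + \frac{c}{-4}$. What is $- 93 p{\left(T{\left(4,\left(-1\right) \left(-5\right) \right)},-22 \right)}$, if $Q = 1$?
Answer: $\frac{31}{8} \approx 3.875$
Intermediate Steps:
$T{\left(y,c \right)} = - \frac{c}{4} + \frac{y}{6}$ ($T{\left(y,c \right)} = y \frac{1}{6} + c \left(- \frac{1}{4}\right) = \frac{y}{6} - \frac{c}{4} = - \frac{c}{4} + \frac{y}{6}$)
$I{\left(M,D \right)} = -3 + M^{2}$ ($I{\left(M,D \right)} = M^{2} - 3 = -3 + M^{2}$)
$p{\left(m,s \right)} = \frac{1}{-2 + s}$ ($p{\left(m,s \right)} = \frac{1}{s - \left(3 - 1^{2}\right)} = \frac{1}{s + \left(-3 + 1\right)} = \frac{1}{s - 2} = \frac{1}{-2 + s}$)
$- 93 p{\left(T{\left(4,\left(-1\right) \left(-5\right) \right)},-22 \right)} = - \frac{93}{-2 - 22} = - \frac{93}{-24} = \left(-93\right) \left(- \frac{1}{24}\right) = \frac{31}{8}$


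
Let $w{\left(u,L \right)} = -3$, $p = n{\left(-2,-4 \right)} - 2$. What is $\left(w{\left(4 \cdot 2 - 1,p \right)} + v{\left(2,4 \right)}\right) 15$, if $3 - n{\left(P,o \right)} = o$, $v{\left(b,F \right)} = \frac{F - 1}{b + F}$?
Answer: $- \frac{75}{2} \approx -37.5$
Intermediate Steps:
$v{\left(b,F \right)} = \frac{-1 + F}{F + b}$
$n{\left(P,o \right)} = 3 - o$
$p = 5$ ($p = \left(3 - -4\right) - 2 = \left(3 + 4\right) + \left(-5 + 3\right) = 7 - 2 = 5$)
$\left(w{\left(4 \cdot 2 - 1,p \right)} + v{\left(2,4 \right)}\right) 15 = \left(-3 + \frac{-1 + 4}{4 + 2}\right) 15 = \left(-3 + \frac{1}{6} \cdot 3\right) 15 = \left(-3 + \frac{1}{2}\right) 15 = \left(- \frac{5}{2}\right) 15 = - \frac{75}{2}$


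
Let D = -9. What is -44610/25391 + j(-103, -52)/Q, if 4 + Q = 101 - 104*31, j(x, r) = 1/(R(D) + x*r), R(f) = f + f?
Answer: -744626844251/423824693066 ≈ -1.7569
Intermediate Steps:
R(f) = 2*f
j(x, r) = 1/(-18 + r*x) (j(x, r) = 1/(2*(-9) + x*r) = 1/(-18 + r*x))
Q = -3127 (Q = -4 + (101 - 104*31) = -4 + (101 - 3224) = -4 - 3123 = -3127)
-44610/25391 + j(-103, -52)/Q = -44610/25391 + 1/(-18 - 52*(-103)*(-3127)) = -44610*1/25391 - 1/3127/(-18 + 5356) = -44610/25391 - 1/3127/5338 = -44610/25391 + (1/5338)*(-1/3127) = -44610/25391 - 1/16691926 = -744626844251/423824693066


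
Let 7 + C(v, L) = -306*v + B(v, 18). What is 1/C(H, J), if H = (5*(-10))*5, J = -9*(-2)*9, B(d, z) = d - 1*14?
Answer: 1/76229 ≈ 1.3118e-5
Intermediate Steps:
B(d, z) = -14 + d (B(d, z) = d - 14 = -14 + d)
J = 162 (J = 18*9 = 162)
H = -250 (H = -50*5 = -250)
C(v, L) = -21 - 305*v (C(v, L) = -7 + (-306*v + (-14 + v)) = -7 + (-14 - 305*v) = -21 - 305*v)
1/C(H, J) = 1/(-21 - 305*(-250)) = 1/(-21 + 76250) = 1/76229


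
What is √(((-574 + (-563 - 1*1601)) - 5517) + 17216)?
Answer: √8961 ≈ 94.663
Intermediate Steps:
√(((-574 + (-563 - 1*1601)) - 5517) + 17216) = √(((-574 + (-563 - 1601)) - 5517) + 17216) = √(((-574 - 2164) - 5517) + 17216) = √((-2738 - 5517) + 17216) = √(-8255 + 17216) = √8961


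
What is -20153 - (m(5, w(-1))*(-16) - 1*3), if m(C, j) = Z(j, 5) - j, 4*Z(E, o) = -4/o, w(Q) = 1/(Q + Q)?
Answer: -100726/5 ≈ -20145.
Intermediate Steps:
w(Q) = 1/(2*Q)
Z(E, o) = -1/o (Z(E, o) = (-4/o)/4 = -1/o)
m(C, j) = -1/5 - j
-20153 - (m(5, w(-1))*(-16) - 1*3) = -20153 - ((-1/5 - 1/(2*(-1)))*(-16) - 1*3) = -20153 - ((-1/5 - (-1)/2)*(-16) - 3) = -20153 - ((-1/5 - 1*(-1/2))*(-16) - 3) = -20153 - ((-1/5 + 1/2)*(-16) - 3) = -20153 - ((3/10)*(-16) - 3) = -20153 - (-24/5 - 3) = -20153 - 1*(-39/5) = -20153 + 39/5 = -100726/5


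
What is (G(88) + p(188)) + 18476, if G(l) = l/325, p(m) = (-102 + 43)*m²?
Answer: -671716412/325 ≈ -2.0668e+6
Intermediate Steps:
p(m) = -59*m²
G(l) = l/325 (G(l) = l*(1/325) = l/325)
(G(88) + p(188)) + 18476 = ((1/325)*88 - 59*188²) + 18476 = (88/325 - 59*35344) + 18476 = (88/325 - 2085296) + 18476 = -677721112/325 + 18476 = -671716412/325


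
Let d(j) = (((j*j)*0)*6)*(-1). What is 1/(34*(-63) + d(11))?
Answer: -1/2142 ≈ -0.00046685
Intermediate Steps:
d(j) = 0 (d(j) = ((j**2*0)*6)*(-1) = (0*6)*(-1) = 0*(-1) = 0)
1/(34*(-63) + d(11)) = 1/(34*(-63) + 0) = 1/(-2142 + 0) = 1/(-2142) = -1/2142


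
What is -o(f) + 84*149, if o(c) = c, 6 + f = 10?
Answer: 12512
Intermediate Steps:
f = 4 (f = -6 + 10 = 4)
-o(f) + 84*149 = -1*4 + 84*149 = -4 + 12516 = 12512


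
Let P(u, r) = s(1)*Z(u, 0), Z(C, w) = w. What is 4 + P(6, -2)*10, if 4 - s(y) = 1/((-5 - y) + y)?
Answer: 4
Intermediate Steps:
s(y) = 21/5 (s(y) = 4 - 1/((-5 - y) + y) = 4 - 1/(-5) = 4 - 1*(-1/5) = 4 + 1/5 = 21/5)
P(u, r) = 0 (P(u, r) = (21/5)*0 = 0)
4 + P(6, -2)*10 = 4 + 0*10 = 4 + 0 = 4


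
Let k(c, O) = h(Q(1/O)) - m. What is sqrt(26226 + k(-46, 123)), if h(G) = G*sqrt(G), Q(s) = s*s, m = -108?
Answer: sqrt(6027500804217)/15129 ≈ 162.28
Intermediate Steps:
Q(s) = s**2
h(G) = G**(3/2)
k(c, O) = 108 + (O**(-2))**(3/2) (k(c, O) = ((1/O)**2)**(3/2) - 1*(-108) = (O**(-2))**(3/2) + 108 = 108 + (O**(-2))**(3/2))
sqrt(26226 + k(-46, 123)) = sqrt(26226 + (108 + (123**(-2))**(3/2))) = sqrt(26226 + (108 + (1/15129)**(3/2))) = sqrt(26226 + (108 + 1/1860867)) = sqrt(26226 + 200973637/1860867) = sqrt(49004071579/1860867) = sqrt(6027500804217)/15129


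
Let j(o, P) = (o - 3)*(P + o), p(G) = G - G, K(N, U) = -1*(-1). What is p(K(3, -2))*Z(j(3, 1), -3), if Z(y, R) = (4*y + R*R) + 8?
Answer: 0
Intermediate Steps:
K(N, U) = 1
p(G) = 0
j(o, P) = (-3 + o)*(P + o)
Z(y, R) = 8 + R² + 4*y (Z(y, R) = (4*y + R²) + 8 = (R² + 4*y) + 8 = 8 + R² + 4*y)
p(K(3, -2))*Z(j(3, 1), -3) = 0*(8 + (-3)² + 4*(3² - 3*1 - 3*3 + 1*3)) = 0*(8 + 9 + 4*(9 - 3 - 9 + 3)) = 0*(8 + 9 + 4*0) = 0*(8 + 9 + 0) = 0*17 = 0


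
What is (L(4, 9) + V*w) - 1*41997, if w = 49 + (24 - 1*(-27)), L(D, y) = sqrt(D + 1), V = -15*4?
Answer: -47997 + sqrt(5) ≈ -47995.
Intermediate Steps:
V = -60
L(D, y) = sqrt(1 + D)
w = 100 (w = 49 + (24 + 27) = 49 + 51 = 100)
(L(4, 9) + V*w) - 1*41997 = (sqrt(1 + 4) - 60*100) - 1*41997 = (sqrt(5) - 6000) - 41997 = (-6000 + sqrt(5)) - 41997 = -47997 + sqrt(5)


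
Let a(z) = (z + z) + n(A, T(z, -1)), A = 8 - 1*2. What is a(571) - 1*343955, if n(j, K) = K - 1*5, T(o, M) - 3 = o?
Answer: -342244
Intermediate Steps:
T(o, M) = 3 + o
A = 6 (A = 8 - 2 = 6)
n(j, K) = -5 + K (n(j, K) = K - 5 = -5 + K)
a(z) = -2 + 3*z (a(z) = (z + z) + (-5 + (3 + z)) = 2*z + (-2 + z) = -2 + 3*z)
a(571) - 1*343955 = (-2 + 3*571) - 1*343955 = (-2 + 1713) - 343955 = 1711 - 343955 = -342244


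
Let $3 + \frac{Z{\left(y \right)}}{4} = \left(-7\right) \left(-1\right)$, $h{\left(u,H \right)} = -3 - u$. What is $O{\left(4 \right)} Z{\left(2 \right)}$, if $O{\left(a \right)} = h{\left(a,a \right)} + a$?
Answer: $-48$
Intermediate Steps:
$Z{\left(y \right)} = 16$ ($Z{\left(y \right)} = -12 + 4 \left(\left(-7\right) \left(-1\right)\right) = -12 + 4 \cdot 7 = -12 + 28 = 16$)
$O{\left(a \right)} = -3$ ($O{\left(a \right)} = \left(-3 - a\right) + a = -3$)
$O{\left(4 \right)} Z{\left(2 \right)} = \left(-3\right) 16 = -48$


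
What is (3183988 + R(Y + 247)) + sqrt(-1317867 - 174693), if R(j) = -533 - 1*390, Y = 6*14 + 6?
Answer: 3183065 + 12*I*sqrt(10365) ≈ 3.1831e+6 + 1221.7*I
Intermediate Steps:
Y = 90 (Y = 84 + 6 = 90)
R(j) = -923 (R(j) = -533 - 390 = -923)
(3183988 + R(Y + 247)) + sqrt(-1317867 - 174693) = (3183988 - 923) + sqrt(-1317867 - 174693) = 3183065 + sqrt(-1492560) = 3183065 + 12*I*sqrt(10365)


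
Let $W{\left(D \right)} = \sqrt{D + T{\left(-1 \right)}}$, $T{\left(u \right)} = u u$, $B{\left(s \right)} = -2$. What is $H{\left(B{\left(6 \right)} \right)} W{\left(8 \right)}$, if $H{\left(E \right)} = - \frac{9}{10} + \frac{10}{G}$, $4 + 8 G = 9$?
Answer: $\frac{453}{10} \approx 45.3$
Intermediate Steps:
$G = \frac{5}{8}$ ($G = - \frac{1}{2} + \frac{1}{8} \cdot 9 = - \frac{1}{2} + \frac{9}{8} = \frac{5}{8} \approx 0.625$)
$T{\left(u \right)} = u^{2}$
$H{\left(E \right)} = \frac{151}{10}$ ($H{\left(E \right)} = - \frac{9}{10} + \frac{10}{\frac{5}{8}} = \left(-9\right) \frac{1}{10} + 10 \cdot \frac{8}{5} = - \frac{9}{10} + 16 = \frac{151}{10}$)
$W{\left(D \right)} = \sqrt{1 + D}$ ($W{\left(D \right)} = \sqrt{D + \left(-1\right)^{2}} = \sqrt{D + 1} = \sqrt{1 + D}$)
$H{\left(B{\left(6 \right)} \right)} W{\left(8 \right)} = \frac{151 \sqrt{1 + 8}}{10} = \frac{151 \sqrt{9}}{10} = \frac{151}{10} \cdot 3 = \frac{453}{10}$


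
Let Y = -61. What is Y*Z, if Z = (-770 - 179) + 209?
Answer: 45140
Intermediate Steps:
Z = -740 (Z = -949 + 209 = -740)
Y*Z = -61*(-740) = 45140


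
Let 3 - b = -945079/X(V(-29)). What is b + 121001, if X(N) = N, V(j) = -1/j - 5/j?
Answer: 28133315/6 ≈ 4.6889e+6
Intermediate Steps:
V(j) = -6/j
b = 27407309/6 (b = 3 - (-1)*945079/((-6/(-29))) = 3 - (-1)*945079/((-6*(-1/29))) = 3 - (-1)*945079/(6/29) = 3 - (-1)*945079*(29/6) = 3 - (-1)*27407291/6 = 3 - 1*(-27407291/6) = 3 + 27407291/6 = 27407309/6 ≈ 4.5679e+6)
b + 121001 = 27407309/6 + 121001 = 28133315/6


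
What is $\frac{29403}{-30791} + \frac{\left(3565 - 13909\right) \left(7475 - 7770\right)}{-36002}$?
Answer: $- \frac{47508343743}{554268791} \approx -85.714$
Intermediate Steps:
$\frac{29403}{-30791} + \frac{\left(3565 - 13909\right) \left(7475 - 7770\right)}{-36002} = 29403 \left(- \frac{1}{30791}\right) + \left(-10344\right) \left(-295\right) \left(- \frac{1}{36002}\right) = - \frac{29403}{30791} + 3051480 \left(- \frac{1}{36002}\right) = - \frac{29403}{30791} - \frac{1525740}{18001} = - \frac{47508343743}{554268791}$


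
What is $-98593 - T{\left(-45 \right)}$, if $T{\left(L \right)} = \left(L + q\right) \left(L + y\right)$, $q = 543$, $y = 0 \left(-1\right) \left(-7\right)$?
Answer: $-76183$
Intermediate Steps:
$y = 0$ ($y = 0 \left(-7\right) = 0$)
$T{\left(L \right)} = L \left(543 + L\right)$ ($T{\left(L \right)} = \left(L + 543\right) \left(L + 0\right) = \left(543 + L\right) L = L \left(543 + L\right)$)
$-98593 - T{\left(-45 \right)} = -98593 - - 45 \left(543 - 45\right) = -98593 - \left(-45\right) 498 = -98593 - -22410 = -98593 + 22410 = -76183$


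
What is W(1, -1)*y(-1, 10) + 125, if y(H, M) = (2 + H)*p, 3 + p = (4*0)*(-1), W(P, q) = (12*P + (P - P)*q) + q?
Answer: 92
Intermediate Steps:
W(P, q) = q + 12*P (W(P, q) = (12*P + 0*q) + q = (12*P + 0) + q = 12*P + q = q + 12*P)
p = -3 (p = -3 + (4*0)*(-1) = -3 + 0*(-1) = -3 + 0 = -3)
y(H, M) = -6 - 3*H (y(H, M) = (2 + H)*(-3) = -6 - 3*H)
W(1, -1)*y(-1, 10) + 125 = (-1 + 12*1)*(-6 - 3*(-1)) + 125 = (-1 + 12)*(-6 + 3) + 125 = 11*(-3) + 125 = -33 + 125 = 92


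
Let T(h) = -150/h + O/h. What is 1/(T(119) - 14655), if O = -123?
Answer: -17/249174 ≈ -6.8225e-5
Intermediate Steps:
T(h) = -273/h (T(h) = -150/h - 123/h = -273/h)
1/(T(119) - 14655) = 1/(-273/119 - 14655) = 1/(-273*1/119 - 14655) = 1/(-39/17 - 14655) = 1/(-249174/17) = -17/249174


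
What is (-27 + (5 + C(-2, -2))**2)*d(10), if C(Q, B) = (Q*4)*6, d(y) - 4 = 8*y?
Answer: 153048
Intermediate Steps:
d(y) = 4 + 8*y
C(Q, B) = 24*Q (C(Q, B) = (4*Q)*6 = 24*Q)
(-27 + (5 + C(-2, -2))**2)*d(10) = (-27 + (5 + 24*(-2))**2)*(4 + 8*10) = (-27 + (5 - 48)**2)*(4 + 80) = (-27 + (-43)**2)*84 = (-27 + 1849)*84 = 1822*84 = 153048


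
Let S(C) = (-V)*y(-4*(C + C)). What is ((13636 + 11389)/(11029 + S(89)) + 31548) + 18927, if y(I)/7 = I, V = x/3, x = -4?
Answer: 663871800/13151 ≈ 50481.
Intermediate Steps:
V = -4/3 ≈ -1.3333
y(I) = 7*I
S(C) = -224*C/3 (S(C) = (-1*(-4/3))*(7*(-4*(C + C))) = 4*(7*(-8*C))/3 = 4*(-56*C)/3 = -224*C/3)
((13636 + 11389)/(11029 + S(89)) + 31548) + 18927 = ((13636 + 11389)/(11029 - 224/3*89) + 31548) + 18927 = (25025/(11029 - 19936/3) + 31548) + 18927 = (25025/(13151/3) + 31548) + 18927 = (25025*(3/13151) + 31548) + 18927 = (75075/13151 + 31548) + 18927 = 414962823/13151 + 18927 = 663871800/13151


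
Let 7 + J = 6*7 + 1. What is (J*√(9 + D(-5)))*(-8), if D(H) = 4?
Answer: -288*√13 ≈ -1038.4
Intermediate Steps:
J = 36 (J = -7 + (6*7 + 1) = -7 + (42 + 1) = -7 + 43 = 36)
(J*√(9 + D(-5)))*(-8) = (36*√(9 + 4))*(-8) = (36*√13)*(-8) = -288*√13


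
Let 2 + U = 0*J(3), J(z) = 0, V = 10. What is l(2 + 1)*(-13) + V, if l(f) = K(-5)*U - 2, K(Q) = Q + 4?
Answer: 10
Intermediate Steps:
K(Q) = 4 + Q
U = -2 (U = -2 + 0*0 = -2 + 0 = -2)
l(f) = 0 (l(f) = (4 - 5)*(-2) - 2 = -1*(-2) - 2 = 2 - 2 = 0)
l(2 + 1)*(-13) + V = 0*(-13) + 10 = 0 + 10 = 10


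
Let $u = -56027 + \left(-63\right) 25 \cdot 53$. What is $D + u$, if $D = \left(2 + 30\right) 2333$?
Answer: $-64846$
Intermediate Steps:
$u = -139502$ ($u = -56027 - 83475 = -139502$)
$D = 74656$ ($D = 32 \cdot 2333 = 74656$)
$D + u = 74656 - 139502 = -64846$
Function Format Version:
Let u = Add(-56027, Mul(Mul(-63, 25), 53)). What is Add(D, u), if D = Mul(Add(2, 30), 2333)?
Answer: -64846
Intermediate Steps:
u = -139502 (u = Add(-56027, Mul(-1575, 53)) = Add(-56027, -83475) = -139502)
D = 74656 (D = Mul(32, 2333) = 74656)
Add(D, u) = Add(74656, -139502) = -64846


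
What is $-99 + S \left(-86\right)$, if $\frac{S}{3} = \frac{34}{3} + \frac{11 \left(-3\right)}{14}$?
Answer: $- \frac{16904}{7} \approx -2414.9$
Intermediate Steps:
$S = \frac{377}{14}$ ($S = 3 \left(\frac{34}{3} + \frac{11 \left(-3\right)}{14}\right) = 3 \left(34 \cdot \frac{1}{3} - \frac{33}{14}\right) = 3 \left(\frac{34}{3} - \frac{33}{14}\right) = 3 \cdot \frac{377}{42} = \frac{377}{14} \approx 26.929$)
$-99 + S \left(-86\right) = -99 + \frac{377}{14} \left(-86\right) = -99 - \frac{16211}{7} = - \frac{16904}{7}$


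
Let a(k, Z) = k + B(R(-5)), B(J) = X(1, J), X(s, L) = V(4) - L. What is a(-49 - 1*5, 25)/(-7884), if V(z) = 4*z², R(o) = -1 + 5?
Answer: -1/1314 ≈ -0.00076103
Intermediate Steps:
R(o) = 4
X(s, L) = 64 - L (X(s, L) = 4*4² - L = 4*16 - L = 64 - L)
B(J) = 64 - J
a(k, Z) = 60 + k (a(k, Z) = k + (64 - 1*4) = k + (64 - 4) = k + 60 = 60 + k)
a(-49 - 1*5, 25)/(-7884) = (60 + (-49 - 1*5))/(-7884) = (60 + (-49 - 5))*(-1/7884) = (60 - 54)*(-1/7884) = 6*(-1/7884) = -1/1314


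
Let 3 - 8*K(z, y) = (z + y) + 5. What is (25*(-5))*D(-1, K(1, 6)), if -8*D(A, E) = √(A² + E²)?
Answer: 125*√145/64 ≈ 23.519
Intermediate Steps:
K(z, y) = -¼ - y/8 - z/8 (K(z, y) = 3/8 - ((z + y) + 5)/8 = 3/8 - ((y + z) + 5)/8 = 3/8 - (5 + y + z)/8 = 3/8 + (-5/8 - y/8 - z/8) = -¼ - y/8 - z/8)
D(A, E) = -√(A² + E²)/8
(25*(-5))*D(-1, K(1, 6)) = (25*(-5))*(-√((-1)² + (-¼ - ⅛*6 - ⅛*1)²)/8) = -(-125)*√(1 + (-¼ - ¾ - ⅛)²)/8 = -(-125)*√(1 + (-9/8)²)/8 = -(-125)*√(1 + 81/64)/8 = -(-125)*√(145/64)/8 = -(-125)*√145/8/8 = -(-125)*√145/64 = 125*√145/64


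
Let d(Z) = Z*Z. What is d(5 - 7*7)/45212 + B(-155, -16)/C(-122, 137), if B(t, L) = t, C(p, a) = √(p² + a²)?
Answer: 484/11303 - 155*√33653/33653 ≈ -0.80211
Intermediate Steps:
C(p, a) = √(a² + p²)
d(Z) = Z²
d(5 - 7*7)/45212 + B(-155, -16)/C(-122, 137) = (5 - 7*7)²/45212 - 155/√(137² + (-122)²) = (5 - 49)²*(1/45212) - 155/√(18769 + 14884) = (-44)²*(1/45212) - 155*√33653/33653 = 1936*(1/45212) - 155*√33653/33653 = 484/11303 - 155*√33653/33653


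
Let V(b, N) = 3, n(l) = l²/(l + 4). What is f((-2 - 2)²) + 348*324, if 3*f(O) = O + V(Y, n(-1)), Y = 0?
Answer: 338275/3 ≈ 1.1276e+5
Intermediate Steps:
n(l) = l²/(4 + l)
f(O) = 1 + O/3 (f(O) = (O + 3)/3 = (3 + O)/3 = 1 + O/3)
f((-2 - 2)²) + 348*324 = (1 + (-2 - 2)²/3) + 348*324 = (1 + (⅓)*(-4)²) + 112752 = (1 + (⅓)*16) + 112752 = (1 + 16/3) + 112752 = 19/3 + 112752 = 338275/3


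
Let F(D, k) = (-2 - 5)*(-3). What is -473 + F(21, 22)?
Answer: -452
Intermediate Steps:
F(D, k) = 21 (F(D, k) = -7*(-3) = 21)
-473 + F(21, 22) = -473 + 21 = -452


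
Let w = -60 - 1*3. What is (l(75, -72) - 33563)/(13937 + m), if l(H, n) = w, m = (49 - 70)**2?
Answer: -16813/7189 ≈ -2.3387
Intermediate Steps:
m = 441 (m = (-21)**2 = 441)
w = -63 (w = -60 - 3 = -63)
l(H, n) = -63
(l(75, -72) - 33563)/(13937 + m) = (-63 - 33563)/(13937 + 441) = -33626/14378 = -33626*1/14378 = -16813/7189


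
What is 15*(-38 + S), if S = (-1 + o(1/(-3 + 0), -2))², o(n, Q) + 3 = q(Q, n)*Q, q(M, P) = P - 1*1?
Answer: -1630/3 ≈ -543.33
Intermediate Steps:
q(M, P) = -1 + P (q(M, P) = P - 1 = -1 + P)
o(n, Q) = -3 + Q*(-1 + n) (o(n, Q) = -3 + (-1 + n)*Q = -3 + Q*(-1 + n))
S = 16/9 (S = (-1 + (-3 - 2*(-1 + 1/(-3 + 0))))² = (-1 + (-3 - 2*(-1 + 1/(-3))))² = (-1 + (-3 - 2*(-1 - ⅓)))² = (-1 + (-3 - 2*(-4/3)))² = (-1 + (-3 + 8/3))² = (-1 - ⅓)² = (-4/3)² = 16/9 ≈ 1.7778)
15*(-38 + S) = 15*(-38 + 16/9) = 15*(-326/9) = -1630/3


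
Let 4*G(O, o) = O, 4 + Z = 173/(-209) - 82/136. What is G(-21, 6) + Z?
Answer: -75897/7106 ≈ -10.681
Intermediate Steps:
Z = -77181/14212 (Z = -4 + (173/(-209) - 82/136) = -4 + (173*(-1/209) - 82*1/136) = -4 + (-173/209 - 41/68) = -4 - 20333/14212 = -77181/14212 ≈ -5.4307)
G(O, o) = O/4
G(-21, 6) + Z = (¼)*(-21) - 77181/14212 = -21/4 - 77181/14212 = -75897/7106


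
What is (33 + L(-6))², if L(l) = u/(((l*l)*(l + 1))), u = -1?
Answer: 35295481/32400 ≈ 1089.4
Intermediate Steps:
L(l) = -1/(l²*(1 + l)) (L(l) = -1/((l*l)*(l + 1)) = -1/(l²*(1 + l)))
(33 + L(-6))² = (33 - 1/((-6)²*(1 - 6)))² = (33 - 1*1/36/(-5))² = (33 - 1*1/36*(-⅕))² = (33 + 1/180)² = (5941/180)² = 35295481/32400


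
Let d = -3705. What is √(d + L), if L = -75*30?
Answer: I*√5955 ≈ 77.169*I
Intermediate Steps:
L = -2250
√(d + L) = √(-3705 - 2250) = √(-5955) = I*√5955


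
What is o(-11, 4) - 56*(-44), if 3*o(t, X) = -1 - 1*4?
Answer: 7387/3 ≈ 2462.3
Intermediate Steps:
o(t, X) = -5/3 (o(t, X) = (-1 - 1*4)/3 = (-1 - 4)/3 = (1/3)*(-5) = -5/3)
o(-11, 4) - 56*(-44) = -5/3 - 56*(-44) = -5/3 + 2464 = 7387/3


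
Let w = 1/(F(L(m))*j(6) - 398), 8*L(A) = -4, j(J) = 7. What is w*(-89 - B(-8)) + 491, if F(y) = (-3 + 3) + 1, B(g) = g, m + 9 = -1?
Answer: 192062/391 ≈ 491.21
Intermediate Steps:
m = -10 (m = -9 - 1 = -10)
L(A) = -½ (L(A) = (⅛)*(-4) = -½)
F(y) = 1 (F(y) = 0 + 1 = 1)
w = -1/391 (w = 1/(1*7 - 398) = 1/(7 - 398) = 1/(-391) = -1/391 ≈ -0.0025575)
w*(-89 - B(-8)) + 491 = -(-89 - 1*(-8))/391 + 491 = -(-89 + 8)/391 + 491 = -1/391*(-81) + 491 = 81/391 + 491 = 192062/391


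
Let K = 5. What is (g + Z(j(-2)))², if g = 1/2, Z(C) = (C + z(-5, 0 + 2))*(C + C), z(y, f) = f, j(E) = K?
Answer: 19881/4 ≈ 4970.3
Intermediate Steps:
j(E) = 5
Z(C) = 2*C*(2 + C) (Z(C) = (C + (0 + 2))*(C + C) = (C + 2)*(2*C) = (2 + C)*(2*C) = 2*C*(2 + C))
g = ½ ≈ 0.50000
(g + Z(j(-2)))² = (½ + 2*5*(2 + 5))² = (½ + 2*5*7)² = (½ + 70)² = (141/2)² = 19881/4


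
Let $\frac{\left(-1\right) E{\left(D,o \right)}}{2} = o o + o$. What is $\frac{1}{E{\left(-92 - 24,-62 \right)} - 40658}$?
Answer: $- \frac{1}{48222} \approx -2.0737 \cdot 10^{-5}$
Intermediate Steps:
$E{\left(D,o \right)} = - 2 o - 2 o^{2}$ ($E{\left(D,o \right)} = - 2 \left(o o + o\right) = - 2 \left(o^{2} + o\right) = - 2 \left(o + o^{2}\right) = - 2 o - 2 o^{2}$)
$\frac{1}{E{\left(-92 - 24,-62 \right)} - 40658} = \frac{1}{\left(-2\right) \left(-62\right) \left(1 - 62\right) - 40658} = \frac{1}{\left(-2\right) \left(-62\right) \left(-61\right) - 40658} = \frac{1}{-7564 - 40658} = \frac{1}{-48222} = - \frac{1}{48222}$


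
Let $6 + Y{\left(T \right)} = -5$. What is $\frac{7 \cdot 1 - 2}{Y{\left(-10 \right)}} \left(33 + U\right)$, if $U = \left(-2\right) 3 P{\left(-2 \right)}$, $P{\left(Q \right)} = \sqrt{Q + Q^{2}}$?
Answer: $-15 + \frac{30 \sqrt{2}}{11} \approx -11.143$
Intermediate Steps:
$Y{\left(T \right)} = -11$ ($Y{\left(T \right)} = -6 - 5 = -11$)
$U = - 6 \sqrt{2}$ ($U = \left(-2\right) 3 \sqrt{- 2 \left(1 - 2\right)} = - 6 \sqrt{\left(-2\right) \left(-1\right)} = - 6 \sqrt{2} \approx -8.4853$)
$\frac{7 \cdot 1 - 2}{Y{\left(-10 \right)}} \left(33 + U\right) = \frac{7 \cdot 1 - 2}{-11} \left(33 - 6 \sqrt{2}\right) = \left(7 - 2\right) \left(- \frac{1}{11}\right) \left(33 - 6 \sqrt{2}\right) = 5 \left(- \frac{1}{11}\right) \left(33 - 6 \sqrt{2}\right) = - \frac{5 \left(33 - 6 \sqrt{2}\right)}{11} = -15 + \frac{30 \sqrt{2}}{11}$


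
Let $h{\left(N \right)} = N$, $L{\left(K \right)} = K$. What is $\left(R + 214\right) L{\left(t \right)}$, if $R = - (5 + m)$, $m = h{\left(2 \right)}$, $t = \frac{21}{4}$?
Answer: $\frac{4347}{4} \approx 1086.8$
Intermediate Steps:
$t = \frac{21}{4}$ ($t = 21 \cdot \frac{1}{4} = \frac{21}{4} \approx 5.25$)
$m = 2$
$R = -7$ ($R = - (5 + 2) = \left(-1\right) 7 = -7$)
$\left(R + 214\right) L{\left(t \right)} = \left(-7 + 214\right) \frac{21}{4} = 207 \cdot \frac{21}{4} = \frac{4347}{4}$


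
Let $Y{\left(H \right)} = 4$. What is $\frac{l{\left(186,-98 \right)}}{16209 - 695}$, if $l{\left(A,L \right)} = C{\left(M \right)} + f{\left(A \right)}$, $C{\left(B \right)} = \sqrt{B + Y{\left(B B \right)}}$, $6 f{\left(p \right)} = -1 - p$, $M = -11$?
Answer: $- \frac{187}{93084} + \frac{i \sqrt{7}}{15514} \approx -0.0020089 + 0.00017054 i$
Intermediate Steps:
$f{\left(p \right)} = - \frac{1}{6} - \frac{p}{6}$ ($f{\left(p \right)} = \frac{-1 - p}{6} = - \frac{1}{6} - \frac{p}{6}$)
$C{\left(B \right)} = \sqrt{4 + B}$ ($C{\left(B \right)} = \sqrt{B + 4} = \sqrt{4 + B}$)
$l{\left(A,L \right)} = - \frac{1}{6} - \frac{A}{6} + i \sqrt{7}$ ($l{\left(A,L \right)} = \sqrt{4 - 11} - \left(\frac{1}{6} + \frac{A}{6}\right) = \sqrt{-7} - \left(\frac{1}{6} + \frac{A}{6}\right) = i \sqrt{7} - \left(\frac{1}{6} + \frac{A}{6}\right) = - \frac{1}{6} - \frac{A}{6} + i \sqrt{7}$)
$\frac{l{\left(186,-98 \right)}}{16209 - 695} = \frac{- \frac{1}{6} - 31 + i \sqrt{7}}{16209 - 695} = \frac{- \frac{1}{6} - 31 + i \sqrt{7}}{15514} = \left(- \frac{187}{6} + i \sqrt{7}\right) \frac{1}{15514} = - \frac{187}{93084} + \frac{i \sqrt{7}}{15514}$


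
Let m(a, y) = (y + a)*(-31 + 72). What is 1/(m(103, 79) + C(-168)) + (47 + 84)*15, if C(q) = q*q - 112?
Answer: 69902911/35574 ≈ 1965.0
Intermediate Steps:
C(q) = -112 + q**2 (C(q) = q**2 - 112 = -112 + q**2)
m(a, y) = 41*a + 41*y (m(a, y) = (a + y)*41 = 41*a + 41*y)
1/(m(103, 79) + C(-168)) + (47 + 84)*15 = 1/((41*103 + 41*79) + (-112 + (-168)**2)) + (47 + 84)*15 = 1/((4223 + 3239) + (-112 + 28224)) + 131*15 = 1/(7462 + 28112) + 1965 = 1/35574 + 1965 = 69902911/35574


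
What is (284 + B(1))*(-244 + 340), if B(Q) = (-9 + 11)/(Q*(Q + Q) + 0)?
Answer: 27360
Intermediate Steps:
B(Q) = Q⁻² (B(Q) = 2/(Q*(2*Q) + 0) = 2/(2*Q² + 0) = 2/((2*Q²)) = 2*(1/(2*Q²)) = Q⁻²)
(284 + B(1))*(-244 + 340) = (284 + 1⁻²)*(-244 + 340) = (284 + 1)*96 = 285*96 = 27360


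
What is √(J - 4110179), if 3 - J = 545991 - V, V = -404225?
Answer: 2*I*√1265098 ≈ 2249.5*I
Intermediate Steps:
J = -950213 (J = 3 - (545991 - 1*(-404225)) = 3 - (545991 + 404225) = 3 - 1*950216 = 3 - 950216 = -950213)
√(J - 4110179) = √(-950213 - 4110179) = √(-5060392) = 2*I*√1265098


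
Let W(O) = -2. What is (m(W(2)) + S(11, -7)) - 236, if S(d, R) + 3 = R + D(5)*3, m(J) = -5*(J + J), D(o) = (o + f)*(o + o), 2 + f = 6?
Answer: 44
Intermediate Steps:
f = 4 (f = -2 + 6 = 4)
D(o) = 2*o*(4 + o) (D(o) = (o + 4)*(o + o) = (4 + o)*(2*o) = 2*o*(4 + o))
m(J) = -10*J
S(d, R) = 267 + R (S(d, R) = -3 + (R + (2*5*(4 + 5))*3) = -3 + (R + (2*5*9)*3) = -3 + (R + 90*3) = -3 + (R + 270) = -3 + (270 + R) = 267 + R)
(m(W(2)) + S(11, -7)) - 236 = (-10*(-2) + (267 - 7)) - 236 = (20 + 260) - 236 = 280 - 236 = 44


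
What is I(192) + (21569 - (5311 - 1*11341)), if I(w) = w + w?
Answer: 27983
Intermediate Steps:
I(w) = 2*w
I(192) + (21569 - (5311 - 1*11341)) = 2*192 + (21569 - (5311 - 1*11341)) = 384 + (21569 - (5311 - 11341)) = 384 + (21569 - 1*(-6030)) = 384 + (21569 + 6030) = 384 + 27599 = 27983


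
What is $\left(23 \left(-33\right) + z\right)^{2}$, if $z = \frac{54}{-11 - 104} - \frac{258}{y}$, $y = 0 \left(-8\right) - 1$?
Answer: $\frac{3325713561}{13225} \approx 2.5147 \cdot 10^{5}$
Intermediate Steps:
$y = -1$ ($y = 0 - 1 = -1$)
$z = \frac{29616}{115}$ ($z = \frac{54}{-11 - 104} - \frac{258}{-1} = \frac{54}{-11 - 104} - -258 = \frac{54}{-115} + 258 = 54 \left(- \frac{1}{115}\right) + 258 = - \frac{54}{115} + 258 = \frac{29616}{115} \approx 257.53$)
$\left(23 \left(-33\right) + z\right)^{2} = \left(23 \left(-33\right) + \frac{29616}{115}\right)^{2} = \left(-759 + \frac{29616}{115}\right)^{2} = \left(- \frac{57669}{115}\right)^{2} = \frac{3325713561}{13225}$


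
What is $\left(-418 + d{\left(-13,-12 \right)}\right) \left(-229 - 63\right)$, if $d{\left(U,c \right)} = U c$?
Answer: $76504$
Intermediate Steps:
$\left(-418 + d{\left(-13,-12 \right)}\right) \left(-229 - 63\right) = \left(-418 - -156\right) \left(-229 - 63\right) = \left(-418 + 156\right) \left(-292\right) = \left(-262\right) \left(-292\right) = 76504$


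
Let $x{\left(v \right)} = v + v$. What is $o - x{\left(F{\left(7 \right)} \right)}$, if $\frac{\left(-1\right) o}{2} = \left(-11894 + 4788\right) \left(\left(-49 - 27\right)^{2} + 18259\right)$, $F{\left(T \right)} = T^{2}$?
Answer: $341585322$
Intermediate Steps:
$x{\left(v \right)} = 2 v$
$o = 341585420$ ($o = - 2 \left(-11894 + 4788\right) \left(\left(-49 - 27\right)^{2} + 18259\right) = - 2 \left(- 7106 \left(\left(-76\right)^{2} + 18259\right)\right) = - 2 \left(- 7106 \left(5776 + 18259\right)\right) = - 2 \left(\left(-7106\right) 24035\right) = \left(-2\right) \left(-170792710\right) = 341585420$)
$o - x{\left(F{\left(7 \right)} \right)} = 341585420 - 2 \cdot 7^{2} = 341585420 - 2 \cdot 49 = 341585420 - 98 = 341585322$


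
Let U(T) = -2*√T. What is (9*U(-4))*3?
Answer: -108*I ≈ -108.0*I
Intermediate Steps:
(9*U(-4))*3 = (9*(-4*I))*3 = -36*I*3 = -108*I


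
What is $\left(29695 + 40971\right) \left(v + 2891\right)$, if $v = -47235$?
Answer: $-3133613104$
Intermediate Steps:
$\left(29695 + 40971\right) \left(v + 2891\right) = \left(29695 + 40971\right) \left(-47235 + 2891\right) = 70666 \left(-44344\right) = -3133613104$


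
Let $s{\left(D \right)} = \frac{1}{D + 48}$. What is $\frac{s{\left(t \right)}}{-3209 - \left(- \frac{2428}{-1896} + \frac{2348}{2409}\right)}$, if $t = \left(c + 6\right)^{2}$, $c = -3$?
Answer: $- \frac{126874}{23223213657} \approx -5.4632 \cdot 10^{-6}$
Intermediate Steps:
$t = 9$ ($t = \left(-3 + 6\right)^{2} = 3^{2} = 9$)
$s{\left(D \right)} = \frac{1}{48 + D}$
$\frac{s{\left(t \right)}}{-3209 - \left(- \frac{2428}{-1896} + \frac{2348}{2409}\right)} = \frac{1}{\left(48 + 9\right) \left(-3209 - \left(- \frac{2428}{-1896} + \frac{2348}{2409}\right)\right)} = \frac{1}{57 \left(-3209 - \left(\left(-2428\right) \left(- \frac{1}{1896}\right) + 2348 \cdot \frac{1}{2409}\right)\right)} = \frac{1}{57 \left(-3209 - \left(\frac{607}{474} + \frac{2348}{2409}\right)\right)} = \frac{1}{57 \left(-3209 - \frac{286135}{126874}\right)} = \frac{1}{57 \left(- \frac{407424801}{126874}\right)} = \frac{1}{57} \left(- \frac{126874}{407424801}\right) = - \frac{126874}{23223213657}$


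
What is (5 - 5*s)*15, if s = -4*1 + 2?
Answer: 225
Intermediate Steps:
s = -2 (s = -4 + 2 = -2)
(5 - 5*s)*15 = (5 - 5*(-2))*15 = (5 + 10)*15 = 15*15 = 225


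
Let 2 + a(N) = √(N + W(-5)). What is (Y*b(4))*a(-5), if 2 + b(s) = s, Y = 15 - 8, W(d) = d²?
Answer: -28 + 28*√5 ≈ 34.610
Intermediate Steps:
a(N) = -2 + √(25 + N) (a(N) = -2 + √(N + (-5)²) = -2 + √(N + 25) = -2 + √(25 + N))
Y = 7
b(s) = -2 + s
(Y*b(4))*a(-5) = (7*(-2 + 4))*(-2 + √(25 - 5)) = (7*2)*(-2 + √20) = 14*(-2 + 2*√5) = -28 + 28*√5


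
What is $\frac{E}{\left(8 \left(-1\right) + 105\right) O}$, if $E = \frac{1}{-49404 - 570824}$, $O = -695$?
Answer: $\frac{1}{41812670620} \approx 2.3916 \cdot 10^{-11}$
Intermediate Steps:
$E = - \frac{1}{620228}$ ($E = \frac{1}{-49404 - 570824} = \frac{1}{-620228} = - \frac{1}{620228} \approx -1.6123 \cdot 10^{-6}$)
$\frac{E}{\left(8 \left(-1\right) + 105\right) O} = - \frac{1}{620228 \left(8 \left(-1\right) + 105\right) \left(-695\right)} = - \frac{1}{620228 \left(-8 + 105\right) \left(-695\right)} = - \frac{1}{620228 \cdot 97 \left(-695\right)} = - \frac{1}{620228 \left(-67415\right)} = \left(- \frac{1}{620228}\right) \left(- \frac{1}{67415}\right) = \frac{1}{41812670620}$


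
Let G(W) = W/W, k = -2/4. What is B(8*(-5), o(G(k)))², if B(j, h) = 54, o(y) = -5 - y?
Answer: 2916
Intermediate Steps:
k = -½ (k = -2*¼ = -½ ≈ -0.50000)
G(W) = 1
B(8*(-5), o(G(k)))² = 54² = 2916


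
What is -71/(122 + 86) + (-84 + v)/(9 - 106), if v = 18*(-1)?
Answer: 14329/20176 ≈ 0.71020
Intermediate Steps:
v = -18
-71/(122 + 86) + (-84 + v)/(9 - 106) = -71/(122 + 86) + (-84 - 18)/(9 - 106) = -71/208 - 102/(-97) = (1/208)*(-71) - 102*(-1/97) = -71/208 + 102/97 = 14329/20176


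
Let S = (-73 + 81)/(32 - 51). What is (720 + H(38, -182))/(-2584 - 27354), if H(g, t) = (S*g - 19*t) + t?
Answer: -1990/14969 ≈ -0.13294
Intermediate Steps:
S = -8/19 (S = 8/(-19) = 8*(-1/19) = -8/19 ≈ -0.42105)
H(g, t) = -18*t - 8*g/19 (H(g, t) = (-8*g/19 - 19*t) + t = (-19*t - 8*g/19) + t = -18*t - 8*g/19)
(720 + H(38, -182))/(-2584 - 27354) = (720 + (-18*(-182) - 8/19*38))/(-2584 - 27354) = (720 + (3276 - 16))/(-29938) = (720 + 3260)*(-1/29938) = 3980*(-1/29938) = -1990/14969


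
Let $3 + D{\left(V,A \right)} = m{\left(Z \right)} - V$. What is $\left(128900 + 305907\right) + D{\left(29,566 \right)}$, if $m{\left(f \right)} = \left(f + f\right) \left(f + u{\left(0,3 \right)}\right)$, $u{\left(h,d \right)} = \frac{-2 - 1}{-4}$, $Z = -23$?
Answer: $\frac{871597}{2} \approx 4.358 \cdot 10^{5}$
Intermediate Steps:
$u{\left(h,d \right)} = \frac{3}{4}$ ($u{\left(h,d \right)} = \left(-2 - 1\right) \left(- \frac{1}{4}\right) = \left(-3\right) \left(- \frac{1}{4}\right) = \frac{3}{4}$)
$m{\left(f \right)} = 2 f \left(\frac{3}{4} + f\right)$ ($m{\left(f \right)} = \left(f + f\right) \left(f + \frac{3}{4}\right) = 2 f \left(\frac{3}{4} + f\right)$)
$D{\left(V,A \right)} = \frac{2041}{2} - V$ ($D{\left(V,A \right)} = -3 - \left(V + \frac{23 \left(3 + 4 \left(-23\right)\right)}{2}\right) = -3 - \left(V + \frac{23 \left(3 - 92\right)}{2}\right) = -3 - \left(- \frac{2047}{2} + V\right) = \frac{2041}{2} - V$)
$\left(128900 + 305907\right) + D{\left(29,566 \right)} = \left(128900 + 305907\right) + \left(\frac{2041}{2} - 29\right) = 434807 + \left(\frac{2041}{2} - 29\right) = 434807 + \frac{1983}{2} = \frac{871597}{2}$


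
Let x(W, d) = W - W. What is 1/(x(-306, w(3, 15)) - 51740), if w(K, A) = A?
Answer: -1/51740 ≈ -1.9327e-5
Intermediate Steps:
x(W, d) = 0
1/(x(-306, w(3, 15)) - 51740) = 1/(0 - 51740) = 1/(-51740) = -1/51740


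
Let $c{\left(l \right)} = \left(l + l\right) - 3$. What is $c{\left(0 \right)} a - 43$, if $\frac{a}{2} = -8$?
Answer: $5$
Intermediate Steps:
$a = -16$ ($a = 2 \left(-8\right) = -16$)
$c{\left(l \right)} = -3 + 2 l$ ($c{\left(l \right)} = 2 l - 3 = -3 + 2 l$)
$c{\left(0 \right)} a - 43 = \left(-3 + 2 \cdot 0\right) \left(-16\right) - 43 = \left(-3 + 0\right) \left(-16\right) - 43 = \left(-3\right) \left(-16\right) - 43 = 48 - 43 = 5$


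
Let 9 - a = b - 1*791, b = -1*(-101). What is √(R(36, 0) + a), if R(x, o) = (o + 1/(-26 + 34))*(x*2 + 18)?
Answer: √2841/2 ≈ 26.651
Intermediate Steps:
b = 101
a = 699 (a = 9 - (101 - 1*791) = 9 - (101 - 791) = 9 - 1*(-690) = 9 + 690 = 699)
R(x, o) = (18 + 2*x)*(⅛ + o) (R(x, o) = (o + 1/8)*(2*x + 18) = (o + ⅛)*(18 + 2*x) = (⅛ + o)*(18 + 2*x) = (18 + 2*x)*(⅛ + o))
√(R(36, 0) + a) = √((9/4 + 18*0 + (¼)*36 + 2*0*36) + 699) = √((9/4 + 0 + 9 + 0) + 699) = √(45/4 + 699) = √(2841/4) = √2841/2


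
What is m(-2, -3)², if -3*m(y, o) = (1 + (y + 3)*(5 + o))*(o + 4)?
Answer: 1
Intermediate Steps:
m(y, o) = -(1 + (3 + y)*(5 + o))*(4 + o)/3 (m(y, o) = -(1 + (y + 3)*(5 + o))*(o + 4)/3 = -(1 + (3 + y)*(5 + o))*(4 + o)/3)
m(-2, -3)² = (-64/3 - 1*(-3)² - 28/3*(-3) - 20/3*(-2) - 3*(-3)*(-2) - ⅓*(-2)*(-3)²)² = (-64/3 - 1*9 + 28 + 40/3 - 18 - ⅓*(-2)*9)² = (-64/3 - 9 + 28 + 40/3 - 18 + 6)² = (-1)² = 1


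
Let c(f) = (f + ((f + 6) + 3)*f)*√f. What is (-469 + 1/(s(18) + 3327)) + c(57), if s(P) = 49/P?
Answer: -28109497/59935 + 3819*√57 ≈ 28364.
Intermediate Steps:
c(f) = √f*(f + f*(9 + f)) (c(f) = (f + ((6 + f) + 3)*f)*√f = (f + (9 + f)*f)*√f = (f + f*(9 + f))*√f = √f*(f + f*(9 + f)))
(-469 + 1/(s(18) + 3327)) + c(57) = (-469 + 1/(49/18 + 3327)) + 57^(3/2)*(10 + 57) = (-469 + 1/(49*(1/18) + 3327)) + (57*√57)*67 = (-469 + 1/(49/18 + 3327)) + 3819*√57 = (-469 + 1/(59935/18)) + 3819*√57 = (-469 + 18/59935) + 3819*√57 = -28109497/59935 + 3819*√57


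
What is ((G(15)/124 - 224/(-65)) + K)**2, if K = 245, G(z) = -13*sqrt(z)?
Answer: 4009920840951/64963600 - 16149*sqrt(15)/310 ≈ 61524.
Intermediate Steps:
((G(15)/124 - 224/(-65)) + K)**2 = ((-13*sqrt(15)/124 - 224/(-65)) + 245)**2 = ((-13*sqrt(15)*(1/124) - 224*(-1/65)) + 245)**2 = ((-13*sqrt(15)/124 + 224/65) + 245)**2 = ((224/65 - 13*sqrt(15)/124) + 245)**2 = (16149/65 - 13*sqrt(15)/124)**2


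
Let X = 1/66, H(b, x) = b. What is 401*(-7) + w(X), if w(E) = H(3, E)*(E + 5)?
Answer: -61423/22 ≈ -2792.0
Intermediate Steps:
X = 1/66 ≈ 0.015152
w(E) = 15 + 3*E (w(E) = 3*(E + 5) = 3*(5 + E) = 15 + 3*E)
401*(-7) + w(X) = 401*(-7) + (15 + 3*(1/66)) = -2807 + (15 + 1/22) = -2807 + 331/22 = -61423/22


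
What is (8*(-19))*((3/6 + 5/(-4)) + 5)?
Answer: -646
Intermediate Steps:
(8*(-19))*((3/6 + 5/(-4)) + 5) = -152*((3*(⅙) + 5*(-¼)) + 5) = -152*((½ - 5/4) + 5) = -152*(-¾ + 5) = -152*17/4 = -646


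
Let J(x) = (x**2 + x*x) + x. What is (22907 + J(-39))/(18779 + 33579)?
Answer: 12955/26179 ≈ 0.49486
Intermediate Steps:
J(x) = x + 2*x**2 (J(x) = (x**2 + x**2) + x = 2*x**2 + x = x + 2*x**2)
(22907 + J(-39))/(18779 + 33579) = (22907 - 39*(1 + 2*(-39)))/(18779 + 33579) = (22907 - 39*(1 - 78))/52358 = (22907 - 39*(-77))*(1/52358) = (22907 + 3003)*(1/52358) = 25910*(1/52358) = 12955/26179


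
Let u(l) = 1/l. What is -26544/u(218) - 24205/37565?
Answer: -43474670537/7513 ≈ -5.7866e+6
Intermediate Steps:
-26544/u(218) - 24205/37565 = -26544/(1/218) - 24205/37565 = -26544/1/218 - 24205*1/37565 = -26544*218 - 4841/7513 = -5786592 - 4841/7513 = -43474670537/7513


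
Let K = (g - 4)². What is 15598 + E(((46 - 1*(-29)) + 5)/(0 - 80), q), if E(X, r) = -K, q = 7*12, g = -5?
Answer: 15517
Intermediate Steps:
q = 84
K = 81 (K = (-5 - 4)² = (-9)² = 81)
E(X, r) = -81 (E(X, r) = -1*81 = -81)
15598 + E(((46 - 1*(-29)) + 5)/(0 - 80), q) = 15598 - 81 = 15517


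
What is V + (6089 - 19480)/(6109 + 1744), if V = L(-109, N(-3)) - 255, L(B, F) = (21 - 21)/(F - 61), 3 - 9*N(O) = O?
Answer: -2015906/7853 ≈ -256.71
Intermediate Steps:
N(O) = 1/3 - O/9
L(B, F) = 0 (L(B, F) = 0/(-61 + F) = 0)
V = -255 (V = 0 - 255 = -255)
V + (6089 - 19480)/(6109 + 1744) = -255 + (6089 - 19480)/(6109 + 1744) = -255 - 13391/7853 = -2015906/7853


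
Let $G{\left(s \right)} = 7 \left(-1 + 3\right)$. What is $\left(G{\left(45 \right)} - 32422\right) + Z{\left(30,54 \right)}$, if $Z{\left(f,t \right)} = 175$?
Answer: $-32233$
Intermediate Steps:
$G{\left(s \right)} = 14$ ($G{\left(s \right)} = 7 \cdot 2 = 14$)
$\left(G{\left(45 \right)} - 32422\right) + Z{\left(30,54 \right)} = \left(14 - 32422\right) + 175 = -32408 + 175 = -32233$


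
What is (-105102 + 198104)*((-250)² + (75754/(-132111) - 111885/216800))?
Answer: 2378290782257030459/409166640 ≈ 5.8125e+9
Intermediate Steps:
(-105102 + 198104)*((-250)² + (75754/(-132111) - 111885/216800)) = 93002*(62500 + (75754*(-1/132111) - 111885*1/216800)) = 93002*(62500 + (-10822/18873 - 22377/43360)) = 93002*(62500 - 891563041/818333280) = 93002*(51144938436959/818333280) = 2378290782257030459/409166640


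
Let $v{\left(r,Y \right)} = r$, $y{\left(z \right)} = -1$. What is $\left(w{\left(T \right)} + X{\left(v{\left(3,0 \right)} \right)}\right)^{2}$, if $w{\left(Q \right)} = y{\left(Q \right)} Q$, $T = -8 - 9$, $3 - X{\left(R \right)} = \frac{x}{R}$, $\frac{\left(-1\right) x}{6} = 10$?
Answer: $1600$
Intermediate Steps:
$x = -60$ ($x = \left(-6\right) 10 = -60$)
$X{\left(R \right)} = 3 + \frac{60}{R}$ ($X{\left(R \right)} = 3 - - \frac{60}{R} = 3 + \frac{60}{R}$)
$T = -17$
$w{\left(Q \right)} = - Q$
$\left(w{\left(T \right)} + X{\left(v{\left(3,0 \right)} \right)}\right)^{2} = \left(\left(-1\right) \left(-17\right) + \left(3 + \frac{60}{3}\right)\right)^{2} = \left(17 + \left(3 + 60 \cdot \frac{1}{3}\right)\right)^{2} = \left(17 + \left(3 + 20\right)\right)^{2} = \left(17 + 23\right)^{2} = 40^{2} = 1600$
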